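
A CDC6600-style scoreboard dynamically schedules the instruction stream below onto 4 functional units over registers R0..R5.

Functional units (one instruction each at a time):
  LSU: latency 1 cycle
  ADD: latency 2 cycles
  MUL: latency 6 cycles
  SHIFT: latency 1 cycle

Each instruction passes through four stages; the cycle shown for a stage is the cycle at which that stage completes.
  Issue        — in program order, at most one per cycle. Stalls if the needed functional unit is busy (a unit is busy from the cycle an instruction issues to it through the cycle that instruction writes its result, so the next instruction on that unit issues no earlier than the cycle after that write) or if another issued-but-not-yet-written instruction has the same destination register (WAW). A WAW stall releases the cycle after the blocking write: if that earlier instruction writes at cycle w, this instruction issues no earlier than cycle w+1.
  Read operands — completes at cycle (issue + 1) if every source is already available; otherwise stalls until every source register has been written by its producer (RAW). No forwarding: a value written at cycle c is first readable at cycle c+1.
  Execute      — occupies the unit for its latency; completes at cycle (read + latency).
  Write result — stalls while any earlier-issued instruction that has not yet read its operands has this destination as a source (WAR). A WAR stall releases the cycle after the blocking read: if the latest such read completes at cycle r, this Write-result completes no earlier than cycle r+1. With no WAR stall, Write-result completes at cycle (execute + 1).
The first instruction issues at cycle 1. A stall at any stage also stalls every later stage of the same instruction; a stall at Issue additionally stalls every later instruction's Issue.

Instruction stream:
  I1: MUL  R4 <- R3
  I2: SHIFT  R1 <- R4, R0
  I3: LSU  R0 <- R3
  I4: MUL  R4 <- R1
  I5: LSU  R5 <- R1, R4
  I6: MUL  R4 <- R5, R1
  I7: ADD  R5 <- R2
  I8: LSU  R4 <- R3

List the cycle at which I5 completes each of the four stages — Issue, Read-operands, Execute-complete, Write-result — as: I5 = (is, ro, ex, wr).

I5 = (12, 21, 22, 23)

I1 -> (1, 2, 8, 9)
I2 -> (2, 10, 11, 12)  // RAW R4: wait I1 write@9
I3 -> (3, 4, 5, 11)  // WAR R0: wait I2 read@10
I4 -> (10, 13, 19, 20)  // struct: MUL busy until I1 writes@9, RAW R1: wait I2 write@12
I5 -> (12, 21, 22, 23)  // struct: LSU busy until I3 writes@11, RAW R4: wait I4 write@20
I6 -> (21, 24, 30, 31)  // struct: MUL busy until I4 writes@20, RAW R5: wait I5 write@23
I7 -> (24, 25, 27, 28)  // WAW R5: wait I5 write@23
I8 -> (32, 33, 34, 35)  // WAW R4: wait I6 write@31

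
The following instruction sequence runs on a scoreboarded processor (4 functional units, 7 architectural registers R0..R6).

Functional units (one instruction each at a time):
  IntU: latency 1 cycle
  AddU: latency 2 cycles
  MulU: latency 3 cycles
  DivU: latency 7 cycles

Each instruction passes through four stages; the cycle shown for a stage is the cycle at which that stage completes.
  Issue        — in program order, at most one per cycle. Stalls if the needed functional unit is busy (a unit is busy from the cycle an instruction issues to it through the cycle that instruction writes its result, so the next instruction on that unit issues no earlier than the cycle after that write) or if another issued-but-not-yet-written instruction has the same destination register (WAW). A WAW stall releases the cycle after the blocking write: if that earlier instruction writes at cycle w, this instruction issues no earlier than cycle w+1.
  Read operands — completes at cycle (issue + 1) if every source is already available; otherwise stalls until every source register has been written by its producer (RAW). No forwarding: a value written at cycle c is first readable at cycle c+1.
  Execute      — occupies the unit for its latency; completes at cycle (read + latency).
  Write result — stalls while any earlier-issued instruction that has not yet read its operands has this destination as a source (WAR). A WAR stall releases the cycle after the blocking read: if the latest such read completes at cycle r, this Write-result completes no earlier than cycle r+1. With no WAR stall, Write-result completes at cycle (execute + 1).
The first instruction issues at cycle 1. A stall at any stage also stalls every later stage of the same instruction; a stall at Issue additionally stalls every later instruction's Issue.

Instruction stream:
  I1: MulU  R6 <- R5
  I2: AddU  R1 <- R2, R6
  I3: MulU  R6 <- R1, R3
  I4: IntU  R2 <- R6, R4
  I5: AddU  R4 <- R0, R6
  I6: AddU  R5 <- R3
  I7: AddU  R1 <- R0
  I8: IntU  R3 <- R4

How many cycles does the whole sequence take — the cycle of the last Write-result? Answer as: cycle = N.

cycle = 29

I1: IS=1 RO=2 EX=5 WR=6
I2: IS=2 RO=7 EX=9 WR=10  [RAW R6: wait I1 write@6]
I3: IS=7 RO=11 EX=14 WR=15  [struct: MulU busy until I1 writes@6; RAW R1: wait I2 write@10]
I4: IS=8 RO=16 EX=17 WR=18  [RAW R6: wait I3 write@15]
I5: IS=11 RO=16 EX=18 WR=19  [struct: AddU busy until I2 writes@10; RAW R6: wait I3 write@15]
I6: IS=20 RO=21 EX=23 WR=24  [struct: AddU busy until I5 writes@19]
I7: IS=25 RO=26 EX=28 WR=29  [struct: AddU busy until I6 writes@24]
I8: IS=26 RO=27 EX=28 WR=29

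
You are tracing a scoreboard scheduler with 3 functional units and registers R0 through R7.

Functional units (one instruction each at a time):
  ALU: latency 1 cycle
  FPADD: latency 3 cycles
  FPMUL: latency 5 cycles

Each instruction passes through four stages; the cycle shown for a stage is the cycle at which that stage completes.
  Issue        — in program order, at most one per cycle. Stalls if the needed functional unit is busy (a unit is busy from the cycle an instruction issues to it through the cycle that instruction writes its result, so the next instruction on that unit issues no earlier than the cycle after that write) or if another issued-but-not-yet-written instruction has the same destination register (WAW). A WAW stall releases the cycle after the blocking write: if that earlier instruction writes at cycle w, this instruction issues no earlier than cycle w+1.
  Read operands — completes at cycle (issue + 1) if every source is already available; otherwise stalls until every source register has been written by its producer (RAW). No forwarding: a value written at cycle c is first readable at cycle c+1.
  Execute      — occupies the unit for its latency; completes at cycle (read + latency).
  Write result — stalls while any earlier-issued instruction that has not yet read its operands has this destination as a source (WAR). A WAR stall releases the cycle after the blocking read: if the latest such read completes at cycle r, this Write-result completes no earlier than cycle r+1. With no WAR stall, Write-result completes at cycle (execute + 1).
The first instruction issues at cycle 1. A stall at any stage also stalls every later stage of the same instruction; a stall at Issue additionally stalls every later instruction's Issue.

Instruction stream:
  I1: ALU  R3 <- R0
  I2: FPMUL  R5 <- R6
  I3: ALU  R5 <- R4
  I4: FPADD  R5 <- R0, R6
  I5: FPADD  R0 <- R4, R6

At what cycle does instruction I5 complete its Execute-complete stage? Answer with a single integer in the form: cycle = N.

t=1  issue I1 (ALU)
t=2  I1 read-ops; issue I2 (FPMUL)
t=3  I1 finished on ALU; I2 read-ops
t=4  I1→R3
t=8  I2 finished on FPMUL
t=9  I2→R5
t=10  issue I3 (ALU)
t=11  I3 read-ops
t=12  I3 finished on ALU
t=13  I3→R5
t=14  issue I4 (FPADD)
t=15  I4 read-ops
t=18  I4 finished on FPADD
t=19  I4→R5
t=20  issue I5 (FPADD)
t=21  I5 read-ops
t=24  I5 finished on FPADD
t=25  I5→R0

cycle = 24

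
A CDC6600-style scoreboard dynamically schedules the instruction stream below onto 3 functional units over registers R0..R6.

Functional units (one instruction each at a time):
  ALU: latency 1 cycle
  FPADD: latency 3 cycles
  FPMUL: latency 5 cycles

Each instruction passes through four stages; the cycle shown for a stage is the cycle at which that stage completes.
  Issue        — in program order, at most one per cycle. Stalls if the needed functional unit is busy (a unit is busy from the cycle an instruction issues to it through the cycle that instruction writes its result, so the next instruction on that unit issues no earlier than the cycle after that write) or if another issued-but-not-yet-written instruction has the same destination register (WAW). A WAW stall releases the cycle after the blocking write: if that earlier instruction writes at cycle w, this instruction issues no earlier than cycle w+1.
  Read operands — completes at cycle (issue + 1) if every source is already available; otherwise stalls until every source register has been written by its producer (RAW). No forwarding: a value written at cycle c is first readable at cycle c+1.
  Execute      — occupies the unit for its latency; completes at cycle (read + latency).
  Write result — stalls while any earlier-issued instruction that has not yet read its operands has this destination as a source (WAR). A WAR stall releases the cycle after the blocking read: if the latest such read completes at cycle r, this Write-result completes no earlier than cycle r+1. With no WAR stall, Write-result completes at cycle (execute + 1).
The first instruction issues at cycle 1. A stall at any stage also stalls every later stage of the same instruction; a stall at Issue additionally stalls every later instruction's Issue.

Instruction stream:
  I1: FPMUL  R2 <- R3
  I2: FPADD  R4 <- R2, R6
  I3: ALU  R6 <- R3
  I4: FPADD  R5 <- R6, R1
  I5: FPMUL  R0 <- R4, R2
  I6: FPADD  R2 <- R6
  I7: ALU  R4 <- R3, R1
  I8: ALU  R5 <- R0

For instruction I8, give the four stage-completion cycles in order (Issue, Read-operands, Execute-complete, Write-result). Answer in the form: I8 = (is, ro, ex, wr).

I8 = (25, 26, 27, 28)

I1: IS=1 RO=2 EX=7 WR=8
I2: IS=2 RO=9 EX=12 WR=13  [RAW R2: wait I1 write@8]
I3: IS=3 RO=4 EX=5 WR=10  [WAR R6: wait I2 read@9]
I4: IS=14 RO=15 EX=18 WR=19  [struct: FPADD busy until I2 writes@13]
I5: IS=15 RO=16 EX=21 WR=22
I6: IS=20 RO=21 EX=24 WR=25  [struct: FPADD busy until I4 writes@19]
I7: IS=21 RO=22 EX=23 WR=24
I8: IS=25 RO=26 EX=27 WR=28  [struct: ALU busy until I7 writes@24]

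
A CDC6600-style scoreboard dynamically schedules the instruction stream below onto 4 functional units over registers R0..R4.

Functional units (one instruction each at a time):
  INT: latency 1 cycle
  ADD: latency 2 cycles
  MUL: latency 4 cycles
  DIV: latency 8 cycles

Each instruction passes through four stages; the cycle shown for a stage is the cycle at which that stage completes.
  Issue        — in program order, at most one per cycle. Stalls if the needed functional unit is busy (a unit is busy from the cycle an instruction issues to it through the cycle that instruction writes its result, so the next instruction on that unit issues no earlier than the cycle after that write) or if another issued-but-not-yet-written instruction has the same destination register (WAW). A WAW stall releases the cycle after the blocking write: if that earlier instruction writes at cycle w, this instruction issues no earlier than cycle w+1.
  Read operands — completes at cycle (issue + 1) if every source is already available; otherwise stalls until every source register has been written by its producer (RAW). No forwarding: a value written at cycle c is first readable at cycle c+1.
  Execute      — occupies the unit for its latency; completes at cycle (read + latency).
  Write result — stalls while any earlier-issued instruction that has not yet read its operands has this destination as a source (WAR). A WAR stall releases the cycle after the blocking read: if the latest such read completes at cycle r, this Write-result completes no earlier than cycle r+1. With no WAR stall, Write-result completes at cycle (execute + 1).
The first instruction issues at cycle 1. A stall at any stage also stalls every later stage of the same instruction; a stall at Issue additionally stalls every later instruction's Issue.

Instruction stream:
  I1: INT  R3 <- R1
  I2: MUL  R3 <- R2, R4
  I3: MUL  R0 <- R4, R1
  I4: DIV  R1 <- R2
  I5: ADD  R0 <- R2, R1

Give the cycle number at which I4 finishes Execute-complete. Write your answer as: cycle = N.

[1] issue I1 (INT)
[2] I1 read-ops
[3] I1 finished on INT
[4] I1→R3
[5] issue I2 (MUL)
[6] I2 read-ops
[10] I2 finished on MUL
[11] I2→R3
[12] issue I3 (MUL)
[13] I3 read-ops | issue I4 (DIV)
[14] I4 read-ops
[17] I3 finished on MUL
[18] I3→R0
[19] issue I5 (ADD)
[22] I4 finished on DIV
[23] I4→R1
[24] I5 read-ops
[26] I5 finished on ADD
[27] I5→R0

cycle = 22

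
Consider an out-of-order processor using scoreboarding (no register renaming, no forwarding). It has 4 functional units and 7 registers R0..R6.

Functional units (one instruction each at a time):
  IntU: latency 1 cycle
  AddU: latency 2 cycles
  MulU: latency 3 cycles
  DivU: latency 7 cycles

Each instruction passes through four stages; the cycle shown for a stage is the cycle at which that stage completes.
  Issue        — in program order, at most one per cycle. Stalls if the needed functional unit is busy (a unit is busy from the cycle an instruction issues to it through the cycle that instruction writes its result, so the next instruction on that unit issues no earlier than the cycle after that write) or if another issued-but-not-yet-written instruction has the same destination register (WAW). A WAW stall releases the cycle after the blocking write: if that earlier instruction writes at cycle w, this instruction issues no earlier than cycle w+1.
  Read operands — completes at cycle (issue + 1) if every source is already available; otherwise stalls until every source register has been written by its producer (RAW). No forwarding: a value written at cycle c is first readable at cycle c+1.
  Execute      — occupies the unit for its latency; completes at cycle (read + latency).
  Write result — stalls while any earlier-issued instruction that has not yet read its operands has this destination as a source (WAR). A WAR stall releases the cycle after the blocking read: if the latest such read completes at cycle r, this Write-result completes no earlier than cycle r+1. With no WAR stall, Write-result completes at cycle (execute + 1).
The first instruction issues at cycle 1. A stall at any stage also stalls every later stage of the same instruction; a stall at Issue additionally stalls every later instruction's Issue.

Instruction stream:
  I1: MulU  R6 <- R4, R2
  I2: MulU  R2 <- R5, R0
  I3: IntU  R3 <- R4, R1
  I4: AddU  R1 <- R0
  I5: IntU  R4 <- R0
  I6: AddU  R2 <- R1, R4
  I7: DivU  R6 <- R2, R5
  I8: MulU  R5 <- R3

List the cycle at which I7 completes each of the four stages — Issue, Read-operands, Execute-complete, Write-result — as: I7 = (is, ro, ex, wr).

I7 = (15, 20, 27, 28)

I1  is:1  ro:2  ex:5  wr:6
I2  is:7  ro:8  ex:11  wr:12  — struct: MulU busy until I1 writes@6
I3  is:8  ro:9  ex:10  wr:11
I4  is:9  ro:10  ex:12  wr:13
I5  is:12  ro:13  ex:14  wr:15  — struct: IntU busy until I3 writes@11
I6  is:14  ro:16  ex:18  wr:19  — struct: AddU busy until I4 writes@13, RAW R4: wait I5 write@15
I7  is:15  ro:20  ex:27  wr:28  — RAW R2: wait I6 write@19
I8  is:16  ro:17  ex:20  wr:21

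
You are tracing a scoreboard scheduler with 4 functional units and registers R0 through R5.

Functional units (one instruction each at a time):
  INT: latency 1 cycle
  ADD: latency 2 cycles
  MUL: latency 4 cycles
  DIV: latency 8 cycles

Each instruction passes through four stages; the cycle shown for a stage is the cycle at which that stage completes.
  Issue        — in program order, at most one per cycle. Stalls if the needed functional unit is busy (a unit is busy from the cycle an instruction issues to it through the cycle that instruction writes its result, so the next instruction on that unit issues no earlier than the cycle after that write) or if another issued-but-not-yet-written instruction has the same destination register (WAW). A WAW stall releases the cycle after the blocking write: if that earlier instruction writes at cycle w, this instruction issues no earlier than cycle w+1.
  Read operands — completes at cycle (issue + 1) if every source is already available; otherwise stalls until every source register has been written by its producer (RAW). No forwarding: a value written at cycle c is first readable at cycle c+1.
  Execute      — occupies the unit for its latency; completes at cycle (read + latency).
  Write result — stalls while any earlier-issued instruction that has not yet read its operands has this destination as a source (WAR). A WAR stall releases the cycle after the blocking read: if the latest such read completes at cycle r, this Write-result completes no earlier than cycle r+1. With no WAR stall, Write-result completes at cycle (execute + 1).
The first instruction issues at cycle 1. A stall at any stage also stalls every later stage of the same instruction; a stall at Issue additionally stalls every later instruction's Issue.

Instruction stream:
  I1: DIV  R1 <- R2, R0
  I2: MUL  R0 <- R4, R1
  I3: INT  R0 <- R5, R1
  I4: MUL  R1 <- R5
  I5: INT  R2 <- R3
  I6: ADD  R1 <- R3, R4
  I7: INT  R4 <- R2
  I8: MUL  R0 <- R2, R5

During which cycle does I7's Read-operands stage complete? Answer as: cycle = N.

cycle = 28

cycle 1: I1 issues→DIV
cycle 2: I1 reads, I2 issues→MUL
cycle 10: I1 exec-done
cycle 11: I1 writes R1
cycle 12: I2 reads
cycle 16: I2 exec-done
cycle 17: I2 writes R0
cycle 18: I3 issues→INT
cycle 19: I3 reads, I4 issues→MUL
cycle 20: I3 exec-done, I4 reads
cycle 21: I3 writes R0
cycle 22: I5 issues→INT
cycle 23: I5 reads
cycle 24: I4 exec-done, I5 exec-done
cycle 25: I4 writes R1, I5 writes R2
cycle 26: I6 issues→ADD
cycle 27: I6 reads, I7 issues→INT
cycle 28: I7 reads, I8 issues→MUL
cycle 29: I6 exec-done, I7 exec-done, I8 reads
cycle 30: I6 writes R1, I7 writes R4
cycle 33: I8 exec-done
cycle 34: I8 writes R0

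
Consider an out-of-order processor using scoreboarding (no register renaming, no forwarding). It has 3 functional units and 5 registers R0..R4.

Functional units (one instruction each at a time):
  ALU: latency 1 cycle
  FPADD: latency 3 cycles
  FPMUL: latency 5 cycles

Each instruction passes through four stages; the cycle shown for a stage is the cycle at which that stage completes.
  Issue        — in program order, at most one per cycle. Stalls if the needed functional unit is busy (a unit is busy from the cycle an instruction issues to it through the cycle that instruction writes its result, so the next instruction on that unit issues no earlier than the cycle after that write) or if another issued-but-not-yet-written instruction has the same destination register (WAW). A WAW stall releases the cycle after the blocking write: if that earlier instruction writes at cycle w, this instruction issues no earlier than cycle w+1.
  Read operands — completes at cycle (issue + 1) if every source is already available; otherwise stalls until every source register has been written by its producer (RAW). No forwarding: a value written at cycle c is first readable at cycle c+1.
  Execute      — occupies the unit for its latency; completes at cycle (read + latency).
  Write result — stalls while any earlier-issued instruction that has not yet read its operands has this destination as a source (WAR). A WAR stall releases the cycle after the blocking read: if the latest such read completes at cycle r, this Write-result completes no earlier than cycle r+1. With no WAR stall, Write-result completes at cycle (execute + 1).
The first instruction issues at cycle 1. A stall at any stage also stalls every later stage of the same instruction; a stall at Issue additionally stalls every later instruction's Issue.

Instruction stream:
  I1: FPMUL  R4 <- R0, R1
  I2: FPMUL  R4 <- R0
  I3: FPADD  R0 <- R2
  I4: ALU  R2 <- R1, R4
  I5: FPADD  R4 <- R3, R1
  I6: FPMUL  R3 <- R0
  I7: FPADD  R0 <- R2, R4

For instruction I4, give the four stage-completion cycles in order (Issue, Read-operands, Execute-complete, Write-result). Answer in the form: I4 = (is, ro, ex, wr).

[1] issue I1 (FPMUL)
[2] I1 read-ops
[7] I1 finished on FPMUL
[8] I1→R4
[9] issue I2 (FPMUL)
[10] I2 read-ops; issue I3 (FPADD)
[11] I3 read-ops; issue I4 (ALU)
[14] I3 finished on FPADD
[15] I2 finished on FPMUL; I3→R0
[16] I2→R4
[17] I4 read-ops; issue I5 (FPADD)
[18] I4 finished on ALU; I5 read-ops; issue I6 (FPMUL)
[19] I4→R2; I6 read-ops
[21] I5 finished on FPADD
[22] I5→R4
[23] issue I7 (FPADD)
[24] I6 finished on FPMUL; I7 read-ops
[25] I6→R3
[27] I7 finished on FPADD
[28] I7→R0

I4 = (11, 17, 18, 19)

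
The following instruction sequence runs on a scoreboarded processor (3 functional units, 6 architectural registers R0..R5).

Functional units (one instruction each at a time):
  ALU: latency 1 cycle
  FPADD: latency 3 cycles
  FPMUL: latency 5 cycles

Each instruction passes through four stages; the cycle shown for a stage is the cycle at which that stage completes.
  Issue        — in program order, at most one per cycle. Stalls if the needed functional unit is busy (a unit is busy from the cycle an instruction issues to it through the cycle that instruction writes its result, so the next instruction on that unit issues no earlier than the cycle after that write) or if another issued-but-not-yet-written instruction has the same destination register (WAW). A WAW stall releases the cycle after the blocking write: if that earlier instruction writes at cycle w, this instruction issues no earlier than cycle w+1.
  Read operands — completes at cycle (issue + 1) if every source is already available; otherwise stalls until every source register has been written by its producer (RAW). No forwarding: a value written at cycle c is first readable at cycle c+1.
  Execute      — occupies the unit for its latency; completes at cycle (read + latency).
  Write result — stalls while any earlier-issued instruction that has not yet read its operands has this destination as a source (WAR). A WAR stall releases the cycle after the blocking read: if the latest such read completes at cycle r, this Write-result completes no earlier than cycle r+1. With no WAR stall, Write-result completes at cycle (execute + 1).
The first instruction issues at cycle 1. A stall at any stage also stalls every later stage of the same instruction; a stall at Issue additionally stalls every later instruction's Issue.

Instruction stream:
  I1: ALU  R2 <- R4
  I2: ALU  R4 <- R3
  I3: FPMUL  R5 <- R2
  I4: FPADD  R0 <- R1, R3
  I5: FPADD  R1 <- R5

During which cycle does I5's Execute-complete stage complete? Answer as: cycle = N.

cycle = 17

[I1] 1/2/3/4
[I2] 5/6/7/8  (struct: ALU busy until I1 writes@4)
[I3] 6/7/12/13
[I4] 7/8/11/12
[I5] 13/14/17/18  (struct: FPADD busy until I4 writes@12)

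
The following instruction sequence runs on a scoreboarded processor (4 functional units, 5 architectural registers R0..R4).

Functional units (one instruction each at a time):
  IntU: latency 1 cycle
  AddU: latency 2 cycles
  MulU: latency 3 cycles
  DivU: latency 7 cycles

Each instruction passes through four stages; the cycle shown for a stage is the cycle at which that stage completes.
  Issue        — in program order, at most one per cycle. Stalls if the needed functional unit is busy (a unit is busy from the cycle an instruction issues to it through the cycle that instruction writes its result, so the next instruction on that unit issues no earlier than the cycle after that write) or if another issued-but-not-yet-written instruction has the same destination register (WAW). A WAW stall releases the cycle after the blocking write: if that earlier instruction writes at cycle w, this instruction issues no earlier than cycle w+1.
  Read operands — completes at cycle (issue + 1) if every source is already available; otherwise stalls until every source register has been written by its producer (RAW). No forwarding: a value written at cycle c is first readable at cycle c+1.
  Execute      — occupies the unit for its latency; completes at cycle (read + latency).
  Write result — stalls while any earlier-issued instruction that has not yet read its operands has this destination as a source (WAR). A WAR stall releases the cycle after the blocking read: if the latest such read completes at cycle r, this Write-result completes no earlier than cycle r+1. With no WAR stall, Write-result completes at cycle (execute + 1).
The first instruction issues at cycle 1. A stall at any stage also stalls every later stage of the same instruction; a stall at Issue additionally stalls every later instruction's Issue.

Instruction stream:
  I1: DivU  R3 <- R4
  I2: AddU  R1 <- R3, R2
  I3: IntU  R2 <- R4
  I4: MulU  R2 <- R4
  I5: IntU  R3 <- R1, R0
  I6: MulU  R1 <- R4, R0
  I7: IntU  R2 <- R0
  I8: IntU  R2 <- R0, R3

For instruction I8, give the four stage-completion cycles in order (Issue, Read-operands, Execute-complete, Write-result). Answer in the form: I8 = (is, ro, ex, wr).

I8 = (24, 25, 26, 27)

  I1 | 1 | 2 | 9 | 10
  I2 | 2 | 11 | 13 | 14   RAW R3: wait I1 write@10
  I3 | 3 | 4 | 5 | 12   WAR R2: wait I2 read@11
  I4 | 13 | 14 | 17 | 18   WAW R2: wait I3 write@12
  I5 | 14 | 15 | 16 | 17
  I6 | 19 | 20 | 23 | 24   struct: MulU busy until I4 writes@18
  I7 | 20 | 21 | 22 | 23
  I8 | 24 | 25 | 26 | 27   struct: IntU busy until I7 writes@23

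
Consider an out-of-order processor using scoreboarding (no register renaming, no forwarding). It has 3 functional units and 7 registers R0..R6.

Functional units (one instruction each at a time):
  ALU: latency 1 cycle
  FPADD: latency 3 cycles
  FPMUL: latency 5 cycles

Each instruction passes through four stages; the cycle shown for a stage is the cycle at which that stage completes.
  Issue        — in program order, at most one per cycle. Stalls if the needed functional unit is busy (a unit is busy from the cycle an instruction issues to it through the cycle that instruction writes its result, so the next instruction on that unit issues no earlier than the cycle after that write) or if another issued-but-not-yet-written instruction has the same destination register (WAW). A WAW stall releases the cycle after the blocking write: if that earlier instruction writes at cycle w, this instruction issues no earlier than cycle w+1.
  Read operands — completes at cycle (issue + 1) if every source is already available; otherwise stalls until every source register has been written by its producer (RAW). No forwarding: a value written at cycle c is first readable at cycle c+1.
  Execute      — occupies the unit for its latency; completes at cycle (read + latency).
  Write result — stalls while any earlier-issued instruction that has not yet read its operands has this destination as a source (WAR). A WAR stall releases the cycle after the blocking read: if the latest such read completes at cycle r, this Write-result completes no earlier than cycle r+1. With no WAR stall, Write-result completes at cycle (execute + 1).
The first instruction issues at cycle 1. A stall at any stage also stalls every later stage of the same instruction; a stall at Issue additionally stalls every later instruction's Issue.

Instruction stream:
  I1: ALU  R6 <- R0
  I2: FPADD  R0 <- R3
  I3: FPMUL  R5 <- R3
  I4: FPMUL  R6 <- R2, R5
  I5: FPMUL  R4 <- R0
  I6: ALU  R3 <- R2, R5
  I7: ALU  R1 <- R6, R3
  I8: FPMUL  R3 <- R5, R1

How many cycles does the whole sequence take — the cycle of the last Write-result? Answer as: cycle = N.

t=1  I1 issues→ALU
t=2  I1 reads; I2 issues→FPADD
t=3  I1 exec-done; I2 reads; I3 issues→FPMUL
t=4  I1 writes R6; I3 reads
t=6  I2 exec-done
t=7  I2 writes R0
t=9  I3 exec-done
t=10  I3 writes R5
t=11  I4 issues→FPMUL
t=12  I4 reads
t=17  I4 exec-done
t=18  I4 writes R6
t=19  I5 issues→FPMUL
t=20  I5 reads; I6 issues→ALU
t=21  I6 reads
t=22  I6 exec-done
t=23  I6 writes R3
t=24  I7 issues→ALU
t=25  I5 exec-done; I7 reads
t=26  I5 writes R4; I7 exec-done
t=27  I7 writes R1; I8 issues→FPMUL
t=28  I8 reads
t=33  I8 exec-done
t=34  I8 writes R3

cycle = 34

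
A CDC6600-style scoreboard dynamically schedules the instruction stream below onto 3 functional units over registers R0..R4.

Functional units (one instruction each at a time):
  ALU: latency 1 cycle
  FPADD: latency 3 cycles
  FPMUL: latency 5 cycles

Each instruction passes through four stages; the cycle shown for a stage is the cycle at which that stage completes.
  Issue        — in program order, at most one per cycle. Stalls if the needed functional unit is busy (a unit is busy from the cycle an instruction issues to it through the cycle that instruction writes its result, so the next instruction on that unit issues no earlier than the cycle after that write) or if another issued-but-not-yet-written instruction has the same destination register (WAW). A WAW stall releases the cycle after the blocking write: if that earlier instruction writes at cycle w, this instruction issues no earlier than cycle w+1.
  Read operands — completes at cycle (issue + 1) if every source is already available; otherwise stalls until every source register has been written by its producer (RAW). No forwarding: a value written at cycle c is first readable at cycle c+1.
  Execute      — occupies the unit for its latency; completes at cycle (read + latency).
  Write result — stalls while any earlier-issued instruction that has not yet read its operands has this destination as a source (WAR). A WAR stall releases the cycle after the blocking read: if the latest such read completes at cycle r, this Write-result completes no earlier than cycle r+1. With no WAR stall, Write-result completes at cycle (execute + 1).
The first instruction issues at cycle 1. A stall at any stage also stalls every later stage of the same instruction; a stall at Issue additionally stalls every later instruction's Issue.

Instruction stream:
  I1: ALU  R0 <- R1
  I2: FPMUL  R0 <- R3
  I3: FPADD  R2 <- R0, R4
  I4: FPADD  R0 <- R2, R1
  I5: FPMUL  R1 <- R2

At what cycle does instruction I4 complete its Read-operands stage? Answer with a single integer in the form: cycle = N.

cycle 1: I1→ALU
cycle 2: I1 RO
cycle 3: I1 EX
cycle 4: I1 WR R0
cycle 5: I2→FPMUL
cycle 6: I2 RO | I3→FPADD
cycle 11: I2 EX
cycle 12: I2 WR R0
cycle 13: I3 RO
cycle 16: I3 EX
cycle 17: I3 WR R2
cycle 18: I4→FPADD
cycle 19: I4 RO | I5→FPMUL
cycle 20: I5 RO
cycle 22: I4 EX
cycle 23: I4 WR R0
cycle 25: I5 EX
cycle 26: I5 WR R1

cycle = 19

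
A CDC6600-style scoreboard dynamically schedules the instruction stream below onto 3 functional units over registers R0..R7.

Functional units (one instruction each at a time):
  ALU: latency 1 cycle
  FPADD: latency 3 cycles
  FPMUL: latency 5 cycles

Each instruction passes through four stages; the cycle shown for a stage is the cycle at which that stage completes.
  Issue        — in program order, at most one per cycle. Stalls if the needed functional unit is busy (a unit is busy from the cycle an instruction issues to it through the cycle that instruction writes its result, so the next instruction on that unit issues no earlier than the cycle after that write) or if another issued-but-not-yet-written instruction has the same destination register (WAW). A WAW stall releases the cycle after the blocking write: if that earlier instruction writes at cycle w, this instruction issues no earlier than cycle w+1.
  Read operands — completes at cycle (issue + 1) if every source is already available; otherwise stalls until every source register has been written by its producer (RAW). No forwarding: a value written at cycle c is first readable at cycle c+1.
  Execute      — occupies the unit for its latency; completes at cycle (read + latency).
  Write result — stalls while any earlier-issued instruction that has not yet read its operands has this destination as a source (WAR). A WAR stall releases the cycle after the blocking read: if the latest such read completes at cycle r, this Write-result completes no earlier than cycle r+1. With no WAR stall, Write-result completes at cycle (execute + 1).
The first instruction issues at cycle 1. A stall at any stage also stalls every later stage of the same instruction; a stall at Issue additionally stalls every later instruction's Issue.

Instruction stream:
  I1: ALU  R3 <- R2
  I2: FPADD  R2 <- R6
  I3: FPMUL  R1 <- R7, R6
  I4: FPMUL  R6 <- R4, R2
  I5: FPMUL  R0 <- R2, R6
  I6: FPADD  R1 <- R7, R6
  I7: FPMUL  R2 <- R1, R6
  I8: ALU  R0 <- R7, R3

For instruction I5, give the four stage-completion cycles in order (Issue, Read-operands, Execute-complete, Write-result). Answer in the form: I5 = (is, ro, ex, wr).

  I1 | 1 | 2 | 3 | 4
  I2 | 2 | 3 | 6 | 7
  I3 | 3 | 4 | 9 | 10
  I4 | 11 | 12 | 17 | 18   struct: FPMUL busy until I3 writes@10
  I5 | 19 | 20 | 25 | 26   struct: FPMUL busy until I4 writes@18
  I6 | 20 | 21 | 24 | 25
  I7 | 27 | 28 | 33 | 34   struct: FPMUL busy until I5 writes@26
  I8 | 28 | 29 | 30 | 31

I5 = (19, 20, 25, 26)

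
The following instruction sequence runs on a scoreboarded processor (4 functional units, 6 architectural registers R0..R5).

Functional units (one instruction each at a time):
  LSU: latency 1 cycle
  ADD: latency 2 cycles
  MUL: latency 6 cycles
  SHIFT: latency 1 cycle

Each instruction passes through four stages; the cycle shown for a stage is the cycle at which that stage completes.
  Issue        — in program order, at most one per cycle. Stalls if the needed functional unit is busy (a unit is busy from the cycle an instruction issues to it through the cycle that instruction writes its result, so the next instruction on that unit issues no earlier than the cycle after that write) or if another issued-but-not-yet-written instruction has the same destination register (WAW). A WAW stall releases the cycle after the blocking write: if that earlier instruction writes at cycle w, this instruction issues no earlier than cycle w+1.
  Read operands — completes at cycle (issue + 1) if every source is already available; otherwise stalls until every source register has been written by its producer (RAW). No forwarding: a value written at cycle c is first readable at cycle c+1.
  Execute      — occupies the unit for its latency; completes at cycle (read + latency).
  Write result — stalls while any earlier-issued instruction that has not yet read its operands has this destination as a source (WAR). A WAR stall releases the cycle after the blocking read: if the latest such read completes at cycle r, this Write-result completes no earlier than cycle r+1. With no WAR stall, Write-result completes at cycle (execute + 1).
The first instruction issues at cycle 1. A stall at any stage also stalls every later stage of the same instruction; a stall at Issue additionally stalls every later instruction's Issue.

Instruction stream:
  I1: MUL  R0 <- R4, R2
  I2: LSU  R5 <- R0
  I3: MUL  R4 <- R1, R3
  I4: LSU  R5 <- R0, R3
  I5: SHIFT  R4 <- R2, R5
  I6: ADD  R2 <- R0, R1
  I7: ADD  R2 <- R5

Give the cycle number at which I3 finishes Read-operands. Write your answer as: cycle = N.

t=1  I1→MUL
t=2  I1 RO, I2→LSU
t=8  I1 EX
t=9  I1 WR R0
t=10  I2 RO, I3→MUL
t=11  I2 EX, I3 RO
t=12  I2 WR R5
t=13  I4→LSU
t=14  I4 RO
t=15  I4 EX
t=16  I4 WR R5
t=17  I3 EX
t=18  I3 WR R4
t=19  I5→SHIFT
t=20  I5 RO, I6→ADD
t=21  I5 EX, I6 RO
t=22  I5 WR R4
t=23  I6 EX
t=24  I6 WR R2
t=25  I7→ADD
t=26  I7 RO
t=28  I7 EX
t=29  I7 WR R2

cycle = 11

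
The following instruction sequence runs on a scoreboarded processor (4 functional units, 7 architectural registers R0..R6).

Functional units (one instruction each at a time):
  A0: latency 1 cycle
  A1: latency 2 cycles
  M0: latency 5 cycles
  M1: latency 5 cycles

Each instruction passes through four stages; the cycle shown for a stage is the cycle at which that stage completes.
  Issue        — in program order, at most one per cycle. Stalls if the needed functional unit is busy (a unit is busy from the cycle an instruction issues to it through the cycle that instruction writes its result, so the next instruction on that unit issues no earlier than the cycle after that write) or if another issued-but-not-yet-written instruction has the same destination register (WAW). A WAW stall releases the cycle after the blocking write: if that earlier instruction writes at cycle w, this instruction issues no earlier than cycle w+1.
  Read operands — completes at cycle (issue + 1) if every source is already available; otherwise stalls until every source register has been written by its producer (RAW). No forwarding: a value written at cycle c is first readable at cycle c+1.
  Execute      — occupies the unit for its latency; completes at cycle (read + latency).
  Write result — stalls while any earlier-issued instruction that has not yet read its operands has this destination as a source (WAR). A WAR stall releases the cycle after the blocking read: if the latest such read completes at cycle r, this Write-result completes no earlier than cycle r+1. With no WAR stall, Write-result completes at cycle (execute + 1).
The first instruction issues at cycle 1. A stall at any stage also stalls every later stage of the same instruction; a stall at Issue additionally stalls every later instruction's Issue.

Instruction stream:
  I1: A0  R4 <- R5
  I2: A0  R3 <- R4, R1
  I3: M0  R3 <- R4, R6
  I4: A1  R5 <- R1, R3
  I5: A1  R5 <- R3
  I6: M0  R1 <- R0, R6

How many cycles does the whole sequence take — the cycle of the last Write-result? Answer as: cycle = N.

cycle = 29

[1] I1→A0
[2] I1 RO
[3] I1 EX
[4] I1 WR R4
[5] I2→A0
[6] I2 RO
[7] I2 EX
[8] I2 WR R3
[9] I3→M0
[10] I3 RO, I4→A1
[15] I3 EX
[16] I3 WR R3
[17] I4 RO
[19] I4 EX
[20] I4 WR R5
[21] I5→A1
[22] I5 RO, I6→M0
[23] I6 RO
[24] I5 EX
[25] I5 WR R5
[28] I6 EX
[29] I6 WR R1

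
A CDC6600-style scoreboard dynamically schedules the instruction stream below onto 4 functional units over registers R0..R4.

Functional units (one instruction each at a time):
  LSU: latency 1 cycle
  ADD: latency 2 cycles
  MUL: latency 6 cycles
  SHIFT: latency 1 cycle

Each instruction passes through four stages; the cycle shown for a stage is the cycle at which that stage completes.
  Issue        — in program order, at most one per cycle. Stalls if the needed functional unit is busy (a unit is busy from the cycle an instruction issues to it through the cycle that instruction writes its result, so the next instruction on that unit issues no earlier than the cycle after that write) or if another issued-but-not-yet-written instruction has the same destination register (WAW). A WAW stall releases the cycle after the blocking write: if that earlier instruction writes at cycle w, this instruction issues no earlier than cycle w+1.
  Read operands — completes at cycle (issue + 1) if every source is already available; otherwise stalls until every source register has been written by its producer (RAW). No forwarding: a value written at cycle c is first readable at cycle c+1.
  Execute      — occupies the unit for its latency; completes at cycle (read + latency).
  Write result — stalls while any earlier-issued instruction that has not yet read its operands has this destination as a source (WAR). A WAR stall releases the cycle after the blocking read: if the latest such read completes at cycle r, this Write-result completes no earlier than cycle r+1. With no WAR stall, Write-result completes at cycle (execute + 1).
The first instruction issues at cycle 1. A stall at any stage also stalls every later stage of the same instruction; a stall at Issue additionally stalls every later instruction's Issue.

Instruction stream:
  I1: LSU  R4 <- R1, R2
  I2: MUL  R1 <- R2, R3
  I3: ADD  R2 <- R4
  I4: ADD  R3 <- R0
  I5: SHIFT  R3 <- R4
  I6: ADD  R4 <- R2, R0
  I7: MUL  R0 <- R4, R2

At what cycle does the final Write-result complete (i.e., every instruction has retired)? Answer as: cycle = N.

cycle = 27

cycle 1: I1 issues→LSU
cycle 2: I1 reads | I2 issues→MUL
cycle 3: I1 exec-done | I2 reads | I3 issues→ADD
cycle 4: I1 writes R4
cycle 5: I3 reads
cycle 7: I3 exec-done
cycle 8: I3 writes R2
cycle 9: I2 exec-done | I4 issues→ADD
cycle 10: I2 writes R1 | I4 reads
cycle 12: I4 exec-done
cycle 13: I4 writes R3
cycle 14: I5 issues→SHIFT
cycle 15: I5 reads | I6 issues→ADD
cycle 16: I5 exec-done | I6 reads | I7 issues→MUL
cycle 17: I5 writes R3
cycle 18: I6 exec-done
cycle 19: I6 writes R4
cycle 20: I7 reads
cycle 26: I7 exec-done
cycle 27: I7 writes R0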